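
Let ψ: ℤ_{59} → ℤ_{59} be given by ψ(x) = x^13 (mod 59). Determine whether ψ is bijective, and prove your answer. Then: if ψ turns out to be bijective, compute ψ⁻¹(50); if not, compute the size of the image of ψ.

Since 59 is prime, the nonzero elements of ℤ_{59} form a cyclic group of order 58.
As gcd(13, 58) = 1, raising to the 13th power is a bijection on this group: if a^13 ≡ b^13 then (ab^{−1})^13 = 1, and the only element of order dividing gcd(13, 58) = 1 is 1, so a = b.
With ψ(0) = 0 this makes ψ injective on all of ℤ_{59}, hence bijective (finite equal-size domain and codomain). In particular ψ is bijective.
Since ψ is bijective, we find the preimage of 50. The inverse of x ↦ x^13 on (ℤ_{59})^× is x ↦ x^9, because 13·9 = 117 = 2·58 + 1 ≡ 1 (mod 58) and x^{58} = 1 for x ≠ 0 (Fermat). So ψ⁻¹(50) = 50^9 mod 59.
Repeated squaring mod 59: 50^1 ≡ 50, 50^2 ≡ 50² = 2500 ≡ 22, 50^4 ≡ 22² = 484 ≡ 12, 50^8 ≡ 12² = 144 ≡ 26. Since 9 = 8 + 1, 50^9 ≡ 26·50: 26·50 = 1300 ≡ 2. So 50^9 ≡ 2 (mod 59).
Hence ψ⁻¹(50) = 2.

2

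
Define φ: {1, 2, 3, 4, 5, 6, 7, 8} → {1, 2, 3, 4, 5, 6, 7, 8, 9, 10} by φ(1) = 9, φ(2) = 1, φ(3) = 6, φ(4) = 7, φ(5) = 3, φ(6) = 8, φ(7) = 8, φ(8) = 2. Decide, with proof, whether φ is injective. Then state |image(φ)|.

7

φ(6) = 8 = φ(7) with 6 ≠ 7, so φ is not injective.
The image of φ is {1, 2, 3, 6, 7, 8, 9}, which has 7 elements.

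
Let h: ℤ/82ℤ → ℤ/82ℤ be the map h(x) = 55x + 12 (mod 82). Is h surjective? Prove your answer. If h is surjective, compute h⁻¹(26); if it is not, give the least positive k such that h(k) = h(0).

Recall that surjectivity means every element of the codomain has a preimage under h.
Since gcd(55, 82) = 1, 55 is invertible modulo 82. Euclid's algorithm: 82 = 1·55 + 27, 55 = 2·27 + 1; back-substituting gives 1 = 3·55 − 2·82, so 55⁻¹ ≡ 3 (mod 82).
For any y ∈ ℤ/82ℤ, x = 3(y − 12) mod 82 satisfies h(x) = 55·3(y − 12) + 12 ≡ y (since 55·3 ≡ 1 mod 82). So every y has a preimage.
Therefore h is surjective.
Since h is surjective, we find h⁻¹(26): we need 55x ≡ 26 − 12 ≡ 14 (mod 82). Using 55⁻¹ = 3: x ≡ 3·14 = 42, so x = 42.
Check: h(42) = 55·42 + 12 = 2322 = 28·82 + 26 ≡ 26 (mod 82).

42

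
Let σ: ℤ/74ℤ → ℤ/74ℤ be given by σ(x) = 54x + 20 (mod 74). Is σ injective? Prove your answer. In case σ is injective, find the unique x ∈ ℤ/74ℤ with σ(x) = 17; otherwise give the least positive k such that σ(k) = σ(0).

We have gcd(54, 74) = 2 > 1. Taking u = 0 and v = 37: σ(0) = 20 and σ(37) = 54·37 + 20 = 2018 ≡ 20 (mod 74).
So σ(0) = σ(37) while 0 ≠ 37, therefore σ is not injective.
Since σ is not injective, we find the least positive k with σ(k) = σ(0): this means 54k ≡ 0 (mod 74), i.e. 74 ∣ 54k. Since gcd(54, 74) = 2, dividing through by 2 this holds exactly when 37 ∣ 27k, and as gcd(27, 37) = 1, exactly when 37 ∣ k.
The smallest positive such k is 37.

37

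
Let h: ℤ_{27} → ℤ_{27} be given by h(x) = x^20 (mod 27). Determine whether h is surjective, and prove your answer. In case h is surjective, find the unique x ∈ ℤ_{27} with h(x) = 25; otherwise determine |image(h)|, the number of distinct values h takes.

h(0) = 0^20 = 0.
h(3): Repeated squaring mod 27: 3^1 ≡ 3, 3^2 ≡ 3² = 9, 3^4 ≡ 9² = 81 ≡ 0, 3^8 ≡ 0² = 0, 3^16 ≡ 0² = 0. Since 20 = 16 + 4, 3^20 ≡ 0·0: 0·0 = 0. So 3^20 ≡ 0 (mod 27).
So h(0) = h(3) = 0 while 0 ≠ 3, hence h is not injective.
A non-injective map from the 27-element set ℤ_{27} to itself takes at most 26 distinct values, so it cannot be surjective. Thus h is not surjective.
Since h is not surjective, we determine |image(h)|. Computing x^20 mod 27 for each x (by repeated squaring, reducing mod 27 at every step), the values h(0), h(1), …, h(26) are: 0, 1, 4, 0, 16, 25, 0, 22, 10, 0, 19, 13, 0, 7, 7, 0, 13, 19, 0, 10, 22, 0, 25, 16, 0, 4, 1.
The distinct values are {0, 1, 4, 7, 10, 13, 16, 19, 22, 25}; there are 10 of them.

10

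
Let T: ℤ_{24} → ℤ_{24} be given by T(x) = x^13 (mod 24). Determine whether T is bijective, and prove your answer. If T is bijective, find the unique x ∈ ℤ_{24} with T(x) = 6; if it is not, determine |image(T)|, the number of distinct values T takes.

T(0) = 0^13 = 0.
T(6): Repeated squaring mod 24: 6^1 ≡ 6, 6^2 ≡ 6² = 36 ≡ 12, 6^4 ≡ 12² = 144 ≡ 0, 6^8 ≡ 0² = 0. Since 13 = 8 + 4 + 1, 6^13 ≡ 0·0·6: 0·0 = 0, then 0·6 = 0. So 6^13 ≡ 0 (mod 24).
So T(0) = T(6) = 0 while 0 ≠ 6, thus T is not injective, hence not bijective.
Since T is not bijective, we determine |image(T)|. Computing x^13 mod 24 for each x (by repeated squaring, reducing mod 24 at every step), the values T(0), T(1), …, T(23) are: 0, 1, 8, 3, 16, 5, 0, 7, 8, 9, 16, 11, 0, 13, 8, 15, 16, 17, 0, 19, 8, 21, 16, 23.
The distinct values are {0, 1, 3, 5, 7, 8, 9, 11, 13, 15, 16, 17, 19, 21, 23}; there are 15 of them.

15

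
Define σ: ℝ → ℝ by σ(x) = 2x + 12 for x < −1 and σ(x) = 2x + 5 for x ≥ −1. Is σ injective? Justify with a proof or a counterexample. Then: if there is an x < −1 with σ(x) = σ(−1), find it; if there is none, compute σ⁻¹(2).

-9/2

Both pieces are strictly increasing (slopes 2 and 2), so each is injective on its own interval.
The left piece maps (−∞, −1) onto (−∞, 10); the right piece maps [−1, ∞) onto [3, ∞).
These images overlap. In particular σ(−1) = 3 (right piece), and solving 2x + 12 = 3 on the left piece gives x = −9/2 < −1.
So σ(−9/2) = σ(−1) with −9/2 ≠ −1, and σ is not injective. This x = −9/2 is the requested value below −1.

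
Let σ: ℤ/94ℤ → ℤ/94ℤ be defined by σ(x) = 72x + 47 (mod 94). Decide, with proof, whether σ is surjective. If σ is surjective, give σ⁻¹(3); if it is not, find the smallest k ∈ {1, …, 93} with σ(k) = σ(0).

47

Since gcd(72, 94) = 2, we have 72x ≡ 0 (mod 2) for all x, so σ(x) ≡ 1 (mod 2).
But 0 ≢ 1 (mod 2), so 0 ∈ ℤ/94ℤ has no preimage. Hence σ is not surjective.
Since σ is not surjective, we find the least positive k with σ(k) = σ(0): this means 72k ≡ 0 (mod 94), i.e. 94 ∣ 72k. Since gcd(72, 94) = 2, dividing through by 2 this holds exactly when 47 ∣ 36k, and as gcd(36, 47) = 1, exactly when 47 ∣ k.
The smallest positive such k is 47.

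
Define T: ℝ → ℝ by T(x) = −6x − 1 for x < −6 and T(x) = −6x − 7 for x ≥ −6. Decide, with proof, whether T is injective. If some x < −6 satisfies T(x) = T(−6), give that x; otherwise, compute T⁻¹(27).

-17/3

Both pieces are strictly decreasing (slopes −6 and −6), so each is injective on its own interval.
The left piece maps (−∞, −6) onto (35, ∞); the right piece maps [−6, ∞) onto (−∞, 29].
These images are disjoint, so no value is attained by both pieces. Therefore T is injective.
Because the two images are disjoint, no x < −6 has T(x) = T(−6), so we compute T⁻¹(27): 27 lies in (−∞, 29], so solve −6x − 7 = 27: x = (27 + 7)/(−6) = −17/3.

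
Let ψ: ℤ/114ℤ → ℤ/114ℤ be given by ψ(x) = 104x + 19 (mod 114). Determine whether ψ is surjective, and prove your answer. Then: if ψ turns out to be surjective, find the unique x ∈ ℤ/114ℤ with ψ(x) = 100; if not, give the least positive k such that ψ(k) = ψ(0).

Since gcd(104, 114) = 2, we have 104x ≡ 0 (mod 2) for all x, so ψ(x) ≡ 1 (mod 2).
But 0 ≢ 1 (mod 2), so 0 ∈ ℤ/114ℤ has no preimage. Hence ψ is not surjective.
Since ψ is not surjective, we find the least positive k with ψ(k) = ψ(0): this means 104k ≡ 0 (mod 114), i.e. 114 ∣ 104k. Since gcd(104, 114) = 2, dividing through by 2 this holds exactly when 57 ∣ 52k, and as gcd(52, 57) = 1, exactly when 57 ∣ k.
The smallest positive such k is 57.

57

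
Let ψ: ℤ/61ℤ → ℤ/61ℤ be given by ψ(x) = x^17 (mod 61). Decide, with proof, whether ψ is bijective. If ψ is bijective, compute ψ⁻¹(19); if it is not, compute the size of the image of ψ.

Since 61 is prime, the nonzero elements of ℤ/61ℤ form a cyclic group of order 60.
As gcd(17, 60) = 1, raising to the 17th power is a bijection on this group: if u^17 ≡ v^17 then (uv^{−1})^17 = 1, and the only element of order dividing gcd(17, 60) = 1 is 1, so u = v.
With ψ(0) = 0 this makes ψ injective on all of ℤ/61ℤ, hence bijective (finite equal-size domain and codomain). In particular ψ is bijective.
Since ψ is bijective, we find the preimage of 19. The inverse of x ↦ x^17 on (ℤ/61ℤ)^× is x ↦ x^53, because 17·53 = 901 = 15·60 + 1 ≡ 1 (mod 60) and x^{60} = 1 for x ≠ 0 (Fermat). So ψ⁻¹(19) = 19^53 mod 61.
Repeated squaring mod 61: 19^1 ≡ 19, 19^2 ≡ 19² = 361 ≡ 56, 19^4 ≡ 56² = 3136 ≡ 25, 19^8 ≡ 25² = 625 ≡ 15, 19^16 ≡ 15² = 225 ≡ 42, 19^32 ≡ 42² = 1764 ≡ 56. Since 53 = 32 + 16 + 4 + 1, 19^53 ≡ 56·42·25·19: 56·42 = 2352 ≡ 34, then 34·25 = 850 ≡ 57, then 57·19 = 1083 ≡ 46. So 19^53 ≡ 46 (mod 61).
Hence ψ⁻¹(19) = 46.

46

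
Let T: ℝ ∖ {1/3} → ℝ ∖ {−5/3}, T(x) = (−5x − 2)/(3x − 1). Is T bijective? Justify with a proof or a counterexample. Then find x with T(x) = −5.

7/10

Suppose T(s) = T(t). Cross-multiplying: (−5s − 2)(3t − 1) = (−5t − 2)(3s − 1).
Expanding both sides and cancelling the symmetric terms leaves 11·(s − t) = 0. Since 11 ≠ 0, s = t. Therefore T is injective.
For any y ≠ −5/3, solving y(3x − 1) = −5x − 2 for x gives a well-defined x ≠ 1/3. So T is surjective.
Thus T is bijective.
Solving T(x) = −5: cross-multiplying gives −5x − 2 = −5(3x − 1), which rearranges to 10x = 7, so x = 7/10.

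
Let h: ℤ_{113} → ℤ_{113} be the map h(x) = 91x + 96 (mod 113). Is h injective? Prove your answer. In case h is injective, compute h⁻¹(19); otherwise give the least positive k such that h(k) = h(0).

If h(s) = h(t), then 91s ≡ 91t (mod 113). Because gcd(91, 113) = 1, we may cancel 91 to get s ≡ t (mod 113).
Thus h is injective.
We now compute 91⁻¹ mod 113 explicitly. Euclid's algorithm: 113 = 1·91 + 22, 91 = 4·22 + 3, 22 = 7·3 + 1; back-substituting gives 1 = 77·91 − 62·113, so 91⁻¹ ≡ 77 (mod 113).
Since h is injective, we find h⁻¹(19): we need 91x ≡ 19 − 96 ≡ 36 (mod 113). Using 91⁻¹ = 77: x ≡ 77·36 = 2772 = 24·113 + 60, so x = 60.
Check: h(60) = 91·60 + 96 = 5556 = 49·113 + 19 ≡ 19 (mod 113).

60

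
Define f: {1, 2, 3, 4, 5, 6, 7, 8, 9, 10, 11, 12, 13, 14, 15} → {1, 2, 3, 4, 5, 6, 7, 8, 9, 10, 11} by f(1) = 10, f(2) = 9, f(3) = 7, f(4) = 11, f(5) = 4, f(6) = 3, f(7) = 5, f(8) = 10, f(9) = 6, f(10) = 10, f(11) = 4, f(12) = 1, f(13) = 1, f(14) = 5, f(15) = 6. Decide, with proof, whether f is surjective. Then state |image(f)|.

9

No element maps to 2, so f is not surjective.
The image of f is {1, 3, 4, 5, 6, 7, 9, 10, 11}, which has 9 elements.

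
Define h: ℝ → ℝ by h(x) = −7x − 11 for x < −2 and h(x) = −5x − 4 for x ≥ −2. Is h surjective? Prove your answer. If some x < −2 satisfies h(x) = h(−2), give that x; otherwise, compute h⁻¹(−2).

Both pieces are strictly decreasing (slopes −7 and −5), so each is injective on its own interval.
The left piece maps (−∞, −2) onto (3, ∞); the right piece maps [−2, ∞) onto (−∞, 6].
The union (3, ∞) ∪ (−∞, 6] covers ℝ, so h is surjective.
For the follow-up: the images overlap, so an x < −2 with h(x) = h(−2) exists. h(−2) = 6; solving −7x − 11 = 6 for x < −2 gives x = (6 + 11)/(−7) = −17/7.

-17/7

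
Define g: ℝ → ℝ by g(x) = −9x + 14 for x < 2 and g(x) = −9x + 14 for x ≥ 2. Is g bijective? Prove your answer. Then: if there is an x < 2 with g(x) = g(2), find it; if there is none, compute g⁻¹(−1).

5/3

Both pieces are strictly decreasing (slopes −9 and −9), so each is injective on its own interval.
The left piece maps (−∞, 2) onto (−4, ∞); the right piece maps [2, ∞) onto (−∞, −4].
Since −4 = −4, the images partition ℝ: g is injective and surjective, hence bijective.
Because the two images are disjoint, no x < 2 has g(x) = g(2), so we compute g⁻¹(−1): −1 lies in (−4, ∞), so solve −9x + 14 = −1: x = (−1 − 14)/(−9) = 5/3.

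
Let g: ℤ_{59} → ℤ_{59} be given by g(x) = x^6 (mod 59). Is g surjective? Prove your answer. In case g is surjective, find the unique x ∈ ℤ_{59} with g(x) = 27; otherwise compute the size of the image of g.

g(29): Repeated squaring mod 59: 29^1 ≡ 29, 29^2 ≡ 29² = 841 ≡ 15, 29^4 ≡ 15² = 225 ≡ 48. Since 6 = 4 + 2, 29^6 ≡ 48·15: 48·15 = 720 ≡ 12. So 29^6 ≡ 12 (mod 59).
g(30): Repeated squaring mod 59: 30^1 ≡ 30, 30^2 ≡ 30² = 900 ≡ 15, 30^4 ≡ 15² = 225 ≡ 48. Since 6 = 4 + 2, 30^6 ≡ 48·15: 48·15 = 720 ≡ 12. So 30^6 ≡ 12 (mod 59).
So g(29) = g(30) = 12 while 29 ≠ 30, therefore g is not injective.
A non-injective map from the 59-element set ℤ_{59} to itself takes at most 58 distinct values, so it cannot be surjective. Therefore g is not surjective.
Since g is not surjective, we determine |image(g)|. Computing x^6 mod 59 for each x (by repeated squaring, reducing mod 59 at every step), the values g(0), g(1), …, g(58) are: 0, 1, 5, 21, 25, 49, 46, 3, 7, 28, 9, 27, 53, 19, 15, 26, 35, 20, 22, 48, 45, 4, 17, 51, 29, 41, 36, 57, 16, 12, 12, 16, 57, 36, 41, 29, 51, 17, 4, 45, 48, 22, 20, 35, 26, 15, 19, 53, 27, 9, 28, 7, 3, 46, 49, 25, 21, 5, 1.
The distinct values are {0, 1, 3, 4, 5, 7, 9, 12, 15, 16, 17, 19, 20, 21, 22, 25, 26, 27, 28, 29, 35, 36, 41, 45, 46, 48, 49, 51, 53, 57}; there are 30 of them.

30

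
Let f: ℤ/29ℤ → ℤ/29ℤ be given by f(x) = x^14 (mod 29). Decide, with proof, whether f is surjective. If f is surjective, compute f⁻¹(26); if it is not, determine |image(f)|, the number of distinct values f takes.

3

f(2): Repeated squaring mod 29: 2^1 ≡ 2, 2^2 ≡ 2² = 4, 2^4 ≡ 4² = 16, 2^8 ≡ 16² = 256 ≡ 24. Since 14 = 8 + 4 + 2, 2^14 ≡ 24·16·4: 24·16 = 384 ≡ 7, then 7·4 = 28. So 2^14 ≡ 28 (mod 29).
f(3): Repeated squaring mod 29: 3^1 ≡ 3, 3^2 ≡ 3² = 9, 3^4 ≡ 9² = 81 ≡ 23, 3^8 ≡ 23² = 529 ≡ 7. Since 14 = 8 + 4 + 2, 3^14 ≡ 7·23·9: 7·23 = 161 ≡ 16, then 16·9 = 144 ≡ 28. So 3^14 ≡ 28 (mod 29).
So f(2) = f(3) = 28 while 2 ≠ 3, thus f is not injective.
A non-injective map from the 29-element set ℤ/29ℤ to itself takes at most 28 distinct values, so it cannot be surjective. Thus f is not surjective.
Since f is not surjective, we determine |image(f)|. Computing x^14 mod 29 for each x (by repeated squaring, reducing mod 29 at every step), the values f(0), f(1), …, f(28) are: 0, 1, 28, 28, 1, 1, 1, 1, 28, 1, 28, 28, 28, 1, 28, 28, 1, 28, 28, 28, 1, 28, 1, 1, 1, 1, 28, 28, 1.
The distinct values are {0, 1, 28}; there are 3 of them.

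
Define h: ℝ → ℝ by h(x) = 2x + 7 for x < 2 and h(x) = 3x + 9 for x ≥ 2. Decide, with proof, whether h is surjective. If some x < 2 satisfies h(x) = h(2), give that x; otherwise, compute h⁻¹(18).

Both pieces are strictly increasing (slopes 2 and 3), so each is injective on its own interval.
The left piece maps (−∞, 2) onto (−∞, 11); the right piece maps [2, ∞) onto [15, ∞).
The union (−∞, 11) ∪ [15, ∞) omits the interval between 11 and 15; in particular 11 has no preimage. So h is not surjective.
Because the two images are disjoint, no x < 2 has h(x) = h(2), so we compute h⁻¹(18): 18 lies in [15, ∞), so solve 3x + 9 = 18: x = (18 − 9)/3 = 3.

3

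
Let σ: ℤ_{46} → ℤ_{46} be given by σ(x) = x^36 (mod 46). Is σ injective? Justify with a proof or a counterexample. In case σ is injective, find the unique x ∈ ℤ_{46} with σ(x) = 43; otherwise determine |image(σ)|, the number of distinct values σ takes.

24

σ(22): Repeated squaring mod 46: 22^1 ≡ 22, 22^2 ≡ 22² = 484 ≡ 24, 22^4 ≡ 24² = 576 ≡ 24, 22^8 ≡ 24² = 576 ≡ 24, 22^16 ≡ 24² = 576 ≡ 24, 22^32 ≡ 24² = 576 ≡ 24. Since 36 = 32 + 4, 22^36 ≡ 24·24: 24·24 = 576 ≡ 24. So 22^36 ≡ 24 (mod 46).
σ(24): Repeated squaring mod 46: 24^1 ≡ 24, 24^2 ≡ 24² = 576 ≡ 24, 24^4 ≡ 24² = 576 ≡ 24, 24^8 ≡ 24² = 576 ≡ 24, 24^16 ≡ 24² = 576 ≡ 24, 24^32 ≡ 24² = 576 ≡ 24. Since 36 = 32 + 4, 24^36 ≡ 24·24: 24·24 = 576 ≡ 24. So 24^36 ≡ 24 (mod 46).
So σ(22) = σ(24) = 24 while 22 ≠ 24, hence σ is not injective.
Since σ is not injective, we determine |image(σ)|. Computing x^36 mod 46 for each x (by repeated squaring, reducing mod 46 at every step), the values σ(0), σ(1), …, σ(45) are: 0, 1, 8, 27, 18, 13, 32, 25, 6, 39, 12, 3, 26, 35, 16, 29, 2, 9, 36, 41, 4, 31, 24, 23, 24, 31, 4, 41, 36, 9, 2, 29, 16, 35, 26, 3, 12, 39, 6, 25, 32, 13, 18, 27, 8, 1.
The distinct values are {0, 1, 2, 3, 4, 6, 8, 9, 12, 13, 16, 18, 23, 24, 25, 26, 27, 29, 31, 32, 35, 36, 39, 41}; there are 24 of them.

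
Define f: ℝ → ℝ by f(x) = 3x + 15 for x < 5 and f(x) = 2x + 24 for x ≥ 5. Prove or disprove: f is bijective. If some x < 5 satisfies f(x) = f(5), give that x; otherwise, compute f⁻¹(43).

Both pieces are strictly increasing (slopes 3 and 2), so each is injective on its own interval.
The left piece maps (−∞, 5) onto (−∞, 30); the right piece maps [5, ∞) onto [34, ∞).
The images leave a gap (30 has no preimage), so f is not surjective, hence not bijective.
Because the two images are disjoint, no x < 5 has f(x) = f(5), so we compute f⁻¹(43): 43 lies in [34, ∞), so solve 2x + 24 = 43: x = (43 − 24)/2 = 19/2.

19/2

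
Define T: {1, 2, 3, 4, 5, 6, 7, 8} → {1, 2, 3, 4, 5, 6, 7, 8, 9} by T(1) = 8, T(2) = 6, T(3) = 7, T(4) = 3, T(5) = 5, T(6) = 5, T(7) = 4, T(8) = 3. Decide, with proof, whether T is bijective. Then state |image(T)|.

T(5) = 5 = T(6) with 5 ≠ 6, so T is not injective, hence not bijective.
The image of T is {3, 4, 5, 6, 7, 8}, which has 6 elements.

6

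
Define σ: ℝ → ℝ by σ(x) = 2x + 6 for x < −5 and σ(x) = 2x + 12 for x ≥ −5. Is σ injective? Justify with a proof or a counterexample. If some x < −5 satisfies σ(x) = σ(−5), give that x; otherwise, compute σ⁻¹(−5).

-11/2

Both pieces are strictly increasing (slopes 2 and 2), so each is injective on its own interval.
The left piece maps (−∞, −5) onto (−∞, −4); the right piece maps [−5, ∞) onto [2, ∞).
These images are disjoint, so no value is attained by both pieces. So σ is injective.
Because the two images are disjoint, no x < −5 has σ(x) = σ(−5), so we compute σ⁻¹(−5): −5 lies in (−∞, −4), so solve 2x + 6 = −5: x = (−5 − 6)/2 = −11/2.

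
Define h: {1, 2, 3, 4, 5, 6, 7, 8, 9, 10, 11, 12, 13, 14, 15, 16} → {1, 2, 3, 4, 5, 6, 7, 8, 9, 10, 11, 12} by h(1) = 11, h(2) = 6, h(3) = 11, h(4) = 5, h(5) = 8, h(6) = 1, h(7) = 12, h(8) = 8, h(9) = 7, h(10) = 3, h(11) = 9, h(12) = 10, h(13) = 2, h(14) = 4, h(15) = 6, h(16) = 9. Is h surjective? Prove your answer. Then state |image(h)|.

Every element of the codomain has a preimage: 1 = h(6), 2 = h(13), 3 = h(10), 4 = h(14), 5 = h(4), 6 = h(2), 7 = h(9), 8 = h(5), 9 = h(11), 10 = h(12), 11 = h(1), 12 = h(7).
So h is surjective.
The image of h is {1, 2, 3, 4, 5, 6, 7, 8, 9, 10, 11, 12}, which has 12 elements.

12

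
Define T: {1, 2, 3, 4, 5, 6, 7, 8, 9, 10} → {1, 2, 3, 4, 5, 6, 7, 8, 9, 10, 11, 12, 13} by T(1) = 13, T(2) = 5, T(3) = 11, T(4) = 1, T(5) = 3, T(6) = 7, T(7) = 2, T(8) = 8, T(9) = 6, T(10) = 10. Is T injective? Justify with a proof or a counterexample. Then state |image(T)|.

The values T(1), …, T(10) are 13, 5, 11, 1, 3, 7, 2, 8, 6, 10 — all distinct.
So T(s) = T(t) only when s = t, and T is injective.
The image of T is {1, 2, 3, 5, 6, 7, 8, 10, 11, 13}, which has 10 elements.

10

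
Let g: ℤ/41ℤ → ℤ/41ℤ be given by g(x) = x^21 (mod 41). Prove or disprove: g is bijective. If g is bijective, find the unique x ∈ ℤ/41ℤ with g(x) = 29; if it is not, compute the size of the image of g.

12

Since 41 is prime, the nonzero elements of ℤ/41ℤ form a cyclic group of order 40.
As gcd(21, 40) = 1, raising to the 21st power is a bijection on this group: if u^21 ≡ v^21 then (uv^{−1})^21 = 1, and the only element of order dividing gcd(21, 40) = 1 is 1, so u = v.
With g(0) = 0 this makes g injective on all of ℤ/41ℤ, hence bijective (finite equal-size domain and codomain). In particular g is bijective.
Since g is bijective, we find the preimage of 29. The inverse of x ↦ x^21 on (ℤ/41ℤ)^× is x ↦ x^21, because 21·21 = 441 = 11·40 + 1 ≡ 1 (mod 40) and x^{40} = 1 for x ≠ 0 (Fermat). So g⁻¹(29) = 29^21 mod 41.
Repeated squaring mod 41: 29^1 ≡ 29, 29^2 ≡ 29² = 841 ≡ 21, 29^4 ≡ 21² = 441 ≡ 31, 29^8 ≡ 31² = 961 ≡ 18, 29^16 ≡ 18² = 324 ≡ 37. Since 21 = 16 + 4 + 1, 29^21 ≡ 37·31·29: 37·31 = 1147 ≡ 40, then 40·29 = 1160 ≡ 12. So 29^21 ≡ 12 (mod 41).
Hence g⁻¹(29) = 12.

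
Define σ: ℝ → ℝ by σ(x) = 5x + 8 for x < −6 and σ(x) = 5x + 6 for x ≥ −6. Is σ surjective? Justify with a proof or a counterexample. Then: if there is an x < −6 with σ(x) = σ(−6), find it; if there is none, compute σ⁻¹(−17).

Both pieces are strictly increasing (slopes 5 and 5), so each is injective on its own interval.
The left piece maps (−∞, −6) onto (−∞, −22); the right piece maps [−6, ∞) onto [−24, ∞).
The union (−∞, −22) ∪ [−24, ∞) covers ℝ, so σ is surjective.
For the follow-up: the images overlap, so an x < −6 with σ(x) = σ(−6) exists. σ(−6) = −24; solving 5x + 8 = −24 for x < −6 gives x = (−24 − 8)/5 = −32/5.

-32/5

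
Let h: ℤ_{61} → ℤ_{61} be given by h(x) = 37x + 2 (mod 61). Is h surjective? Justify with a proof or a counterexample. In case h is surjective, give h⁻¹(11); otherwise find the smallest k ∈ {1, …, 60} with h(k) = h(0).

53

By definition, surjectivity means every element of the codomain has a preimage under h.
Since gcd(37, 61) = 1, 37 is invertible modulo 61. Euclid's algorithm: 61 = 1·37 + 24, 37 = 1·24 + 13, 24 = 1·13 + 11, 13 = 1·11 + 2, 11 = 5·2 + 1; back-substituting gives 1 = 33·37 − 20·61, so 37⁻¹ ≡ 33 (mod 61).
For any y ∈ ℤ_{61}, x = 33(y − 2) mod 61 satisfies h(x) = 37·33(y − 2) + 2 ≡ y (since 37·33 ≡ 1 mod 61). So every y has a preimage.
So h is surjective.
Since h is surjective, we compute h⁻¹(11): solve 37x + 2 ≡ 11 (mod 61), i.e. 37x ≡ 9 (mod 61).
Multiplying by 37⁻¹ = 33 gives x ≡ 33·9 = 297 = 4·61 + 53 ≡ 53 (mod 61).
Check: h(53) = 37·53 + 2 = 1963 = 32·61 + 11 ≡ 11 (mod 61).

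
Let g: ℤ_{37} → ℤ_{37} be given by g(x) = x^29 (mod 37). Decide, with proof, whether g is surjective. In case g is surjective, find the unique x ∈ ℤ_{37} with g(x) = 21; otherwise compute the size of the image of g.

Since 37 is prime, the nonzero elements of ℤ_{37} form a cyclic group of order 36.
As gcd(29, 36) = 1, raising to the 29th power is a bijection on this group: if u^29 ≡ v^29 then (uv^{−1})^29 = 1, and the only element of order dividing gcd(29, 36) = 1 is 1, so u = v.
With g(0) = 0 this makes g injective on all of ℤ_{37}, hence bijective (finite equal-size domain and codomain). In particular g is surjective.
Since g is surjective, we find the preimage of 21. The inverse of x ↦ x^29 on (ℤ_{37})^× is x ↦ x^5, because 29·5 = 145 = 4·36 + 1 ≡ 1 (mod 36) and x^{36} = 1 for x ≠ 0 (Fermat). So g⁻¹(21) = 21^5 mod 37.
Repeated squaring mod 37: 21^1 ≡ 21, 21^2 ≡ 21² = 441 ≡ 34, 21^4 ≡ 34² = 1156 ≡ 9. Since 5 = 4 + 1, 21^5 ≡ 9·21: 9·21 = 189 ≡ 4. So 21^5 ≡ 4 (mod 37).
Hence g⁻¹(21) = 4.

4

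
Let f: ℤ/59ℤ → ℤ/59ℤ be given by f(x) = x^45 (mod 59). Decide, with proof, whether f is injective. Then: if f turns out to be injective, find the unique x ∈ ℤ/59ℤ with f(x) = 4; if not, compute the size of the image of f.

17

Since 59 is prime, the nonzero elements of ℤ/59ℤ form a cyclic group of order 58.
As gcd(45, 58) = 1, raising to the 45th power is a bijection on this group: if a^45 ≡ b^45 then (ab^{−1})^45 = 1, and the only element of order dividing gcd(45, 58) = 1 is 1, so a = b.
With f(0) = 0 this makes f injective on all of ℤ/59ℤ, hence bijective (finite equal-size domain and codomain). In particular f is injective.
Since f is injective, we find the preimage of 4. The inverse of x ↦ x^45 on (ℤ/59ℤ)^× is x ↦ x^49, because 45·49 = 2205 = 38·58 + 1 ≡ 1 (mod 58) and x^{58} = 1 for x ≠ 0 (Fermat). So f⁻¹(4) = 4^49 mod 59.
Repeated squaring mod 59: 4^1 ≡ 4, 4^2 ≡ 4² = 16, 4^4 ≡ 16² = 256 ≡ 20, 4^8 ≡ 20² = 400 ≡ 46, 4^16 ≡ 46² = 2116 ≡ 51, 4^32 ≡ 51² = 2601 ≡ 5. Since 49 = 32 + 16 + 1, 4^49 ≡ 5·51·4: 5·51 = 255 ≡ 19, then 19·4 = 76 ≡ 17. So 4^49 ≡ 17 (mod 59).
Hence f⁻¹(4) = 17.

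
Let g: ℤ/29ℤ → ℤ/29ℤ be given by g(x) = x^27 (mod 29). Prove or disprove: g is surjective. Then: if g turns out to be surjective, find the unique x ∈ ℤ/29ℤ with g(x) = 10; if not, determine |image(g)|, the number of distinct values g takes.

Since 29 is prime, the nonzero elements of ℤ/29ℤ form a cyclic group of order 28.
As gcd(27, 28) = 1, raising to the 27th power is a bijection on this group: if x_1^27 ≡ x_2^27 then (x_1x_2^{−1})^27 = 1, and the only element of order dividing gcd(27, 28) = 1 is 1, so x_1 = x_2.
With g(0) = 0 this makes g injective on all of ℤ/29ℤ, hence bijective (finite equal-size domain and codomain). In particular g is surjective.
Since g is surjective, we find the preimage of 10. The inverse of x ↦ x^27 on (ℤ/29ℤ)^× is x ↦ x^27, because 27·27 = 729 = 26·28 + 1 ≡ 1 (mod 28) and x^{28} = 1 for x ≠ 0 (Fermat). So g⁻¹(10) = 10^27 mod 29.
Repeated squaring mod 29: 10^1 ≡ 10, 10^2 ≡ 10² = 100 ≡ 13, 10^4 ≡ 13² = 169 ≡ 24, 10^8 ≡ 24² = 576 ≡ 25, 10^16 ≡ 25² = 625 ≡ 16. Since 27 = 16 + 8 + 2 + 1, 10^27 ≡ 16·25·13·10: 16·25 = 400 ≡ 23, then 23·13 = 299 ≡ 9, then 9·10 = 90 ≡ 3. So 10^27 ≡ 3 (mod 29).
Hence g⁻¹(10) = 3.

3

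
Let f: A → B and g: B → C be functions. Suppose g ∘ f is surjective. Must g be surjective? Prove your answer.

Let c ∈ C. Since g ∘ f is surjective, some a ∈ A has g(f(a)) = c. Then b = f(a) ∈ B satisfies g(b) = c. So g is surjective.

surjective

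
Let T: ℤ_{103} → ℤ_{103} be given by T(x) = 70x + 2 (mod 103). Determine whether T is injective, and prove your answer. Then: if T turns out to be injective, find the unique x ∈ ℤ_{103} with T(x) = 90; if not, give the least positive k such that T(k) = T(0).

66

If T(s) = T(t), then 70s ≡ 70t (mod 103). Because gcd(70, 103) = 1, we may cancel 70 to get s ≡ t (mod 103).
Hence T is injective.
We now compute 70⁻¹ mod 103 explicitly. Euclid's algorithm: 103 = 1·70 + 33, 70 = 2·33 + 4, 33 = 8·4 + 1; back-substituting gives 1 = 78·70 − 53·103, so 70⁻¹ ≡ 78 (mod 103).
Since T is injective, we find T⁻¹(90): we need 70x ≡ 90 − 2 ≡ 88 (mod 103). Using 70⁻¹ = 78: x ≡ 78·88 = 6864 = 66·103 + 66, so x = 66.
Check: T(66) = 70·66 + 2 = 4622 = 44·103 + 90 ≡ 90 (mod 103).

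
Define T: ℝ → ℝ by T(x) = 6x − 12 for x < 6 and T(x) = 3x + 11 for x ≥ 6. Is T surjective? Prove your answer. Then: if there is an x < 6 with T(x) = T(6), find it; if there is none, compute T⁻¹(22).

Both pieces are strictly increasing (slopes 6 and 3), so each is injective on its own interval.
The left piece maps (−∞, 6) onto (−∞, 24); the right piece maps [6, ∞) onto [29, ∞).
The union (−∞, 24) ∪ [29, ∞) omits the interval between 24 and 29; in particular 24 has no preimage. So T is not surjective.
Because the two images are disjoint, no x < 6 has T(x) = T(6), so we compute T⁻¹(22): 22 lies in (−∞, 24), so solve 6x − 12 = 22: x = (22 + 12)/6 = 17/3.

17/3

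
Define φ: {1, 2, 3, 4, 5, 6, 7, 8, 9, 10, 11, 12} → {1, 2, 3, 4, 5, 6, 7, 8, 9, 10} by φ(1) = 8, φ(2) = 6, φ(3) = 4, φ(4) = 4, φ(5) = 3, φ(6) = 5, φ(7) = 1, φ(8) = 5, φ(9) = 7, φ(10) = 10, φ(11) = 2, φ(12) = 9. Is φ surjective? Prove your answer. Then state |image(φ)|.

Every element of the codomain has a preimage: 1 = φ(7), 2 = φ(11), 3 = φ(5), 4 = φ(3), 5 = φ(6), 6 = φ(2), 7 = φ(9), 8 = φ(1), 9 = φ(12), 10 = φ(10).
So φ is surjective.
The image of φ is {1, 2, 3, 4, 5, 6, 7, 8, 9, 10}, which has 10 elements.

10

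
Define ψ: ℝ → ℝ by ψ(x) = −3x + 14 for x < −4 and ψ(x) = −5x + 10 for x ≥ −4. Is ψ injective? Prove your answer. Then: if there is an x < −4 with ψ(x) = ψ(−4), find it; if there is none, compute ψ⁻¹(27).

Both pieces are strictly decreasing (slopes −3 and −5), so each is injective on its own interval.
The left piece maps (−∞, −4) onto (26, ∞); the right piece maps [−4, ∞) onto (−∞, 30].
These images overlap. In particular ψ(−4) = 30 (right piece), and solving −3x + 14 = 30 on the left piece gives x = −16/3 < −4.
So ψ(−16/3) = ψ(−4) with −16/3 ≠ −4, and ψ is not injective. This x = −16/3 is the requested value below −4.

-16/3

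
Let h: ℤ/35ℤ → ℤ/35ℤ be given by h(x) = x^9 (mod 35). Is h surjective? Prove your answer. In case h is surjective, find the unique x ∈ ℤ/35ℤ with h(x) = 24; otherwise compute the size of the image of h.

h(4): Repeated squaring mod 35: 4^1 ≡ 4, 4^2 ≡ 4² = 16, 4^4 ≡ 16² = 256 ≡ 11, 4^8 ≡ 11² = 121 ≡ 16. Since 9 = 8 + 1, 4^9 ≡ 16·4: 16·4 = 64 ≡ 29. So 4^9 ≡ 29 (mod 35).
h(9): Repeated squaring mod 35: 9^1 ≡ 9, 9^2 ≡ 9² = 81 ≡ 11, 9^4 ≡ 11² = 121 ≡ 16, 9^8 ≡ 16² = 256 ≡ 11. Since 9 = 8 + 1, 9^9 ≡ 11·9: 11·9 = 99 ≡ 29. So 9^9 ≡ 29 (mod 35).
So h(4) = h(9) = 29 while 4 ≠ 9, so h is not injective.
A non-injective map from the 35-element set ℤ/35ℤ to itself takes at most 34 distinct values, so it cannot be surjective. Hence h is not surjective.
Since h is not surjective, we determine |image(h)|. Computing x^9 mod 35 for each x (by repeated squaring, reducing mod 35 at every step), the values h(0), h(1), …, h(34) are: 0, 1, 22, 13, 29, 20, 6, 7, 8, 29, 20, 1, 27, 13, 14, 15, 1, 27, 8, 34, 20, 21, 22, 8, 34, 15, 6, 27, 28, 29, 15, 6, 22, 13, 34.
The distinct values are {0, 1, 6, 7, 8, 13, 14, 15, 20, 21, 22, 27, 28, 29, 34}; there are 15 of them.

15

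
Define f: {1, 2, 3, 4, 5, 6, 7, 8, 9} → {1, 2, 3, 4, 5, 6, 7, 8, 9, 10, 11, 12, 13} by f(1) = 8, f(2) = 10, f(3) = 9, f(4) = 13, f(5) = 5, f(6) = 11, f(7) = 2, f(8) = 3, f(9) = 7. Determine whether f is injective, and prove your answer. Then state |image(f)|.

9

The values f(1), …, f(9) are 8, 10, 9, 13, 5, 11, 2, 3, 7 — all distinct.
So f(u) = f(v) only when u = v, and f is injective.
The image of f is {2, 3, 5, 7, 8, 9, 10, 11, 13}, which has 9 elements.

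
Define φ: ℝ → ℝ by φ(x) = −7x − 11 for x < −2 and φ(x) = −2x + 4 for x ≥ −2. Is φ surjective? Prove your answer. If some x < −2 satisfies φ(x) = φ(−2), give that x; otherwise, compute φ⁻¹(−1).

-19/7

Both pieces are strictly decreasing (slopes −7 and −2), so each is injective on its own interval.
The left piece maps (−∞, −2) onto (3, ∞); the right piece maps [−2, ∞) onto (−∞, 8].
The union (3, ∞) ∪ (−∞, 8] covers ℝ, so φ is surjective.
For the follow-up: the images overlap, so an x < −2 with φ(x) = φ(−2) exists. φ(−2) = 8; solving −7x − 11 = 8 for x < −2 gives x = (8 + 11)/(−7) = −19/7.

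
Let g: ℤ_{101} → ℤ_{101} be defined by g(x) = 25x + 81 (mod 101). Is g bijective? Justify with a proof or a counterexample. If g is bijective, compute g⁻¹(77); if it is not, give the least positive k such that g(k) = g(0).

If g(s) = g(t), then 25s ≡ 25t (mod 101). Because gcd(25, 101) = 1, we may cancel 25 to get s ≡ t (mod 101).
We now compute 25⁻¹ mod 101 explicitly. Euclid's algorithm: 101 = 4·25 + 1; back-substituting gives 1 = 97·25 − 24·101, so 25⁻¹ ≡ 97 (mod 101).
For any y ∈ ℤ_{101}, x = 97(y − 81) mod 101 satisfies g(x) = 25·97(y − 81) + 81 ≡ y (since 25·97 ≡ 1 mod 101). So every y has a preimage.
Hence g is bijective.
Since g is bijective, we find g⁻¹(77): we need 25x ≡ 77 − 81 ≡ 97 (mod 101). Using 25⁻¹ = 97: x ≡ 97·97 = 9409 = 93·101 + 16, so x = 16.
Check: g(16) = 25·16 + 81 = 481 = 4·101 + 77 ≡ 77 (mod 101).

16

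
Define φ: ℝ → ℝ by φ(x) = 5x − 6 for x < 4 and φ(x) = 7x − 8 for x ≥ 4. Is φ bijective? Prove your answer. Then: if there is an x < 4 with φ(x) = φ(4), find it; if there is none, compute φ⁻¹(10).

Both pieces are strictly increasing (slopes 5 and 7), so each is injective on its own interval.
The left piece maps (−∞, 4) onto (−∞, 14); the right piece maps [4, ∞) onto [20, ∞).
The images leave a gap (14 has no preimage), so φ is not surjective, hence not bijective.
Because the two images are disjoint, no x < 4 has φ(x) = φ(4), so we compute φ⁻¹(10): 10 lies in (−∞, 14), so solve 5x − 6 = 10: x = (10 + 6)/5 = 16/5.

16/5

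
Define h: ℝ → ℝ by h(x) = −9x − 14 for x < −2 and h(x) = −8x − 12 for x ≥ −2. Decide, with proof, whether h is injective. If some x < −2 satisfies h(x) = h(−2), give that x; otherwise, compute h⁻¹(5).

Both pieces are strictly decreasing (slopes −9 and −8), so each is injective on its own interval.
The left piece maps (−∞, −2) onto (4, ∞); the right piece maps [−2, ∞) onto (−∞, 4].
These images are disjoint, so no value is attained by both pieces. So h is injective.
Because the two images are disjoint, no x < −2 has h(x) = h(−2), so we compute h⁻¹(5): 5 lies in (4, ∞), so solve −9x − 14 = 5: x = (5 + 14)/(−9) = −19/9.

-19/9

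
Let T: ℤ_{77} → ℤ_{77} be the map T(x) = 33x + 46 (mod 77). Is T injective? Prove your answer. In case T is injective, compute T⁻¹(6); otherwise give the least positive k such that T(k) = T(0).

We have gcd(33, 77) = 11 > 1. Taking x_1 = 0 and x_2 = 7: T(0) = 46 and T(7) = 33·7 + 46 = 277 ≡ 46 (mod 77).
So T(0) = T(7) while 0 ≠ 7, hence T is not injective.
Since T is not injective, we find the least positive k with T(k) = T(0): this means 33k ≡ 0 (mod 77), i.e. 77 ∣ 33k. Since gcd(33, 77) = 11, dividing through by 11 this holds exactly when 7 ∣ 3k, and as gcd(3, 7) = 1, exactly when 7 ∣ k.
The smallest positive such k is 7.

7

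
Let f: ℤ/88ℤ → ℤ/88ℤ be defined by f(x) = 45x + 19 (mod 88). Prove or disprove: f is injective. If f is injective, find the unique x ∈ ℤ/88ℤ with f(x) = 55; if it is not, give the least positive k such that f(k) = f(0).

By definition, f is injective if f(s) = f(t) implies s = t.
Suppose f(s) = f(t) in ℤ/88ℤ. Then 45s + 19 ≡ 45t + 19 (mod 88), thus 45(s − t) ≡ 0 (mod 88).
Since gcd(45, 88) = 1, 45 is invertible modulo 88, therefore s − t ≡ 0 (mod 88), i.e. s = t.
So f is injective.
We now compute 45⁻¹ mod 88 explicitly. Euclid's algorithm: 88 = 1·45 + 43, 45 = 1·43 + 2, 43 = 21·2 + 1; back-substituting gives 1 = 45·45 − 23·88, so 45⁻¹ ≡ 45 (mod 88).
Since f is injective, we find f⁻¹(55): we need 45x ≡ 55 − 19 ≡ 36 (mod 88). Using 45⁻¹ = 45: x ≡ 45·36 = 1620 = 18·88 + 36, so x = 36.
Check: f(36) = 45·36 + 19 = 1639 = 18·88 + 55 ≡ 55 (mod 88).

36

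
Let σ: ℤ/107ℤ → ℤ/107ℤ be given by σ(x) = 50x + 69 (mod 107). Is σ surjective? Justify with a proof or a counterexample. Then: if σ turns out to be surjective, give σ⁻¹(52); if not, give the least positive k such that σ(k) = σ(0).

66

Since gcd(50, 107) = 1, 50 is invertible modulo 107. Euclid's algorithm: 107 = 2·50 + 7, 50 = 7·7 + 1; back-substituting gives 1 = 15·50 − 7·107, so 50⁻¹ ≡ 15 (mod 107).
Then y ↦ 15(y − 69) is a two-sided inverse to σ, so every y ∈ ℤ/107ℤ has a preimage.
So σ is surjective.
Since σ is surjective, we compute σ⁻¹(52): solve 50x + 69 ≡ 52 (mod 107), i.e. 50x ≡ 90 (mod 107).
Multiplying by 50⁻¹ = 15 gives x ≡ 15·90 = 1350 = 12·107 + 66 ≡ 66 (mod 107).
Check: σ(66) = 50·66 + 69 = 3369 = 31·107 + 52 ≡ 52 (mod 107).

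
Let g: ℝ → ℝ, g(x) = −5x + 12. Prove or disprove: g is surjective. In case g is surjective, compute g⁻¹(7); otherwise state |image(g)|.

By definition, g is surjective if every y in the codomain equals g(x) for some x in the domain.
For any y ∈ ℝ, x = (y − 12)/(−5) satisfies g(x) = y.
So g is surjective.
Since g is surjective, we compute g⁻¹(7) = (7 − 12)/(−5) = 1.

1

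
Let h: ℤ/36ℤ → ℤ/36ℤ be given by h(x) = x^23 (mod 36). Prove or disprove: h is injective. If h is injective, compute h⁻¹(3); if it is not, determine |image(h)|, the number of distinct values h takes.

21

h(0) = 0^23 = 0.
h(6): Repeated squaring mod 36: 6^1 ≡ 6, 6^2 ≡ 6² = 36 ≡ 0, 6^4 ≡ 0² = 0, 6^8 ≡ 0² = 0, 6^16 ≡ 0² = 0. Since 23 = 16 + 4 + 2 + 1, 6^23 ≡ 0·0·0·6: 0·0 = 0, then 0·0 = 0, then 0·6 = 0. So 6^23 ≡ 0 (mod 36).
So h(0) = h(6) = 0 while 0 ≠ 6, so h is not injective.
Since h is not injective, we determine |image(h)|. Computing x^23 mod 36 for each x (by repeated squaring, reducing mod 36 at every step), the values h(0), h(1), …, h(35) are: 0, 1, 32, 27, 16, 29, 0, 31, 8, 9, 28, 23, 0, 25, 20, 27, 4, 17, 0, 19, 32, 9, 16, 11, 0, 13, 8, 27, 28, 5, 0, 7, 20, 9, 4, 35.
The distinct values are {0, 1, 4, 5, 7, 8, 9, 11, 13, 16, 17, 19, 20, 23, 25, 27, 28, 29, 31, 32, 35}; there are 21 of them.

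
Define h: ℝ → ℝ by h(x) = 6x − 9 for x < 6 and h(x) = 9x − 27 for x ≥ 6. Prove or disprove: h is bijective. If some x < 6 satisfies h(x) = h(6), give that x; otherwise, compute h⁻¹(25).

17/3

Both pieces are strictly increasing (slopes 6 and 9), so each is injective on its own interval.
The left piece maps (−∞, 6) onto (−∞, 27); the right piece maps [6, ∞) onto [27, ∞).
Since 27 = 27, the images partition ℝ: h is injective and surjective, hence bijective.
Because the two images are disjoint, no x < 6 has h(x) = h(6), so we compute h⁻¹(25): 25 lies in (−∞, 27), so solve 6x − 9 = 25: x = (25 + 9)/6 = 17/3.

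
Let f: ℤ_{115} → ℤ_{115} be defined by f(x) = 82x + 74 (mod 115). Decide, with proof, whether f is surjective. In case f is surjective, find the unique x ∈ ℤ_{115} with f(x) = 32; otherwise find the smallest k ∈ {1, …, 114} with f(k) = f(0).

Since gcd(82, 115) = 1, 82 is invertible modulo 115. Euclid's algorithm: 115 = 1·82 + 33, 82 = 2·33 + 16, 33 = 2·16 + 1; back-substituting gives 1 = 108·82 − 77·115, so 82⁻¹ ≡ 108 (mod 115).
Then y ↦ 108(y − 74) is a two-sided inverse to f, so every y ∈ ℤ_{115} has a preimage.
So f is surjective.
Since f is surjective, we find f⁻¹(32): we need 82x ≡ 32 − 74 ≡ 73 (mod 115). Using 82⁻¹ = 108: x ≡ 108·73 = 7884 = 68·115 + 64, so x = 64.
Check: f(64) = 82·64 + 74 = 5322 = 46·115 + 32 ≡ 32 (mod 115).

64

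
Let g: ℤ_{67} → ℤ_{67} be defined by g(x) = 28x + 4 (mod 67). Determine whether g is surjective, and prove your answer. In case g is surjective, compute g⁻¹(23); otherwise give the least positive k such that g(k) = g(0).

27

Since gcd(28, 67) = 1, 28 is invertible modulo 67. Euclid's algorithm: 67 = 2·28 + 11, 28 = 2·11 + 6, 11 = 1·6 + 5, 6 = 1·5 + 1; back-substituting gives 1 = 12·28 − 5·67, so 28⁻¹ ≡ 12 (mod 67).
For any y ∈ ℤ_{67}, x = 12(y − 4) mod 67 satisfies g(x) = 28·12(y − 4) + 4 ≡ y (since 28·12 ≡ 1 mod 67). So every y has a preimage.
So g is surjective.
Since g is surjective, we find g⁻¹(23): we need 28x ≡ 23 − 4 ≡ 19 (mod 67). Using 28⁻¹ = 12: x ≡ 12·19 = 228 = 3·67 + 27, so x = 27.
Check: g(27) = 28·27 + 4 = 760 = 11·67 + 23 ≡ 23 (mod 67).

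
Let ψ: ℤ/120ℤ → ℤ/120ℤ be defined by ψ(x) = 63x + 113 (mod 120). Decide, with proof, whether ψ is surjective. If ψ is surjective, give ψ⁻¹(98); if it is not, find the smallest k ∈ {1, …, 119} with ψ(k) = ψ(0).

By definition, surjectivity means every element of the codomain has a preimage under ψ.
Since gcd(63, 120) = 3, we have 63x ≡ 0 (mod 3) for all x, so ψ(x) ≡ 2 (mod 3).
But 0 ≢ 2 (mod 3), so 0 ∈ ℤ/120ℤ has no preimage. Hence ψ is not surjective.
Since ψ is not surjective, we find the least positive k with ψ(k) = ψ(0): this means 63k ≡ 0 (mod 120), i.e. 120 ∣ 63k. Since gcd(63, 120) = 3, dividing through by 3 this holds exactly when 40 ∣ 21k, and as gcd(21, 40) = 1, exactly when 40 ∣ k.
The smallest positive such k is 40.

40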